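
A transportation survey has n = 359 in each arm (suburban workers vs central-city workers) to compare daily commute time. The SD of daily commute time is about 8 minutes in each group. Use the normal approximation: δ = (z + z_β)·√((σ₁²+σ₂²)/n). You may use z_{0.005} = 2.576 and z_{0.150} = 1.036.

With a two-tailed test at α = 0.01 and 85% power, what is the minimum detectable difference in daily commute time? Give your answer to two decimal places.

δ = (z_{α/2} + z_β) · √((σ₁²+σ₂²)/n)
  = (2.576 + 1.036) · √(128/359)
  = 3.612 · √0.35655
  = 3.612 · 0.5971
  = 2.1568

Minimum detectable difference ≈ 2.16 minutes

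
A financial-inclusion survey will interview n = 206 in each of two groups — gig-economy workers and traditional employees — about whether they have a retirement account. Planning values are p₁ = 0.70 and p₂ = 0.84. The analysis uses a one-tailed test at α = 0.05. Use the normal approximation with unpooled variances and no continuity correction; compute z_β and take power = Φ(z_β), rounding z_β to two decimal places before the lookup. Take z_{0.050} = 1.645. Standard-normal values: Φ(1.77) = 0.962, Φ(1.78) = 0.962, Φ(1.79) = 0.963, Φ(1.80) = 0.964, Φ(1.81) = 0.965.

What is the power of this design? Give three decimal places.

z_β = |p₁−p₂|·√(n/[p₁q₁+p₂q₂]) − z_α
    = 0.14 · √(206/0.3444) − 1.645
    = 0.14 · 24.4569 − 1.645
    = 3.4240 − 1.645 = 1.7790 → 1.78
Power = Φ(1.78) = 0.962.

Power ≈ 0.962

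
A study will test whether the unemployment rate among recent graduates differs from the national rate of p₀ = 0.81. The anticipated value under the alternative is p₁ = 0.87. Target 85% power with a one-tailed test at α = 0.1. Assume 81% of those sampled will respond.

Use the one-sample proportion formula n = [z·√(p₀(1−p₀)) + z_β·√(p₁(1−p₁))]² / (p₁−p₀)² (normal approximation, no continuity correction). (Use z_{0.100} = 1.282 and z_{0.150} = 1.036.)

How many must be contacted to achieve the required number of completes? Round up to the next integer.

n = [z_α·√(p₀q₀) + z_β·√(p₁q₁)]² / (p₁ − p₀)²
  = [1.282·√(0.81·0.19) + 1.036·√(0.87·0.13)]² / (0.06)²
  = [1.282·0.3923 + 1.036·0.3363]² / 0.0036
  = [0.8513]² / 0.0036
  = 201.33
Adjust for 81% response: 201.33 / 0.81 = 248.55.
Round up → n = 249.

n = 249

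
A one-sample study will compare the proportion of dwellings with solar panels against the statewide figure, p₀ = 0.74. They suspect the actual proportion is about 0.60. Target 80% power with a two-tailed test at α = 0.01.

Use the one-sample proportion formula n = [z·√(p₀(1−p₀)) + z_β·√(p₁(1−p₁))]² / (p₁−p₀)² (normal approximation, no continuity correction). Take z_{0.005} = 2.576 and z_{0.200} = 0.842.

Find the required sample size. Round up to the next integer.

n = 122

n = [z_{α/2}·√(p₀q₀) + z_β·√(p₁q₁)]² / (p₁ − p₀)²
  = [2.576·√(0.74·0.26) + 0.842·√(0.60·0.40)]² / (-0.14)²
  = [2.576·0.4386 + 0.842·0.4899]² / 0.0196
  = [1.5424]² / 0.0196
  = 121.38
Round up → n = 122.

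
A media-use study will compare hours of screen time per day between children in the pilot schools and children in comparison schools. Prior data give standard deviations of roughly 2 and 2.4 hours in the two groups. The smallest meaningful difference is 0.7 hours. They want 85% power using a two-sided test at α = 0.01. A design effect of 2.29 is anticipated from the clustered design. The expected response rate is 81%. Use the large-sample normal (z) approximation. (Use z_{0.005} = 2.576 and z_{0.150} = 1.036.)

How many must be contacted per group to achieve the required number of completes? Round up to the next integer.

n = 735 per group

n = (z_{α/2} + z_β)² · (σ₁² + σ₂²) / δ²
  = (2.576 + 1.036)² · (2² + 2.4² = 9.76) / 0.7²
  = 13.0465 · 9.76 / 0.49
  = 259.87
Design effect: 2.29 × 259.87 = 595.09.
Adjust for 81% response: 595.09 / 0.81 = 734.68.
Round up → n = 735 per group.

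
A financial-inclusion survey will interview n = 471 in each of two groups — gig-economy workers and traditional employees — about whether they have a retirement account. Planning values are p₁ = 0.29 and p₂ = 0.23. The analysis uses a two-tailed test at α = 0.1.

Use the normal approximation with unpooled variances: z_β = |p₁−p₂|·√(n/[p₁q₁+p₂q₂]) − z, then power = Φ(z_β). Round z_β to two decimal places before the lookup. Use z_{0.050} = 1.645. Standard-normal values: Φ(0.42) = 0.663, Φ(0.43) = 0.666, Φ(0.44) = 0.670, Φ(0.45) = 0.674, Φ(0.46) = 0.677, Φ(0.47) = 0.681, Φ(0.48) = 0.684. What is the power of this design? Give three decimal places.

Power ≈ 0.677

z_β = |p₁−p₂|·√(n/[p₁q₁+p₂q₂]) − z_{α/2}
    = 0.06 · √(471/0.3830) − 1.645
    = 0.06 · 35.0680 − 1.645
    = 2.1041 − 1.645 = 0.4591 → 0.46
Power = Φ(0.46) = 0.677.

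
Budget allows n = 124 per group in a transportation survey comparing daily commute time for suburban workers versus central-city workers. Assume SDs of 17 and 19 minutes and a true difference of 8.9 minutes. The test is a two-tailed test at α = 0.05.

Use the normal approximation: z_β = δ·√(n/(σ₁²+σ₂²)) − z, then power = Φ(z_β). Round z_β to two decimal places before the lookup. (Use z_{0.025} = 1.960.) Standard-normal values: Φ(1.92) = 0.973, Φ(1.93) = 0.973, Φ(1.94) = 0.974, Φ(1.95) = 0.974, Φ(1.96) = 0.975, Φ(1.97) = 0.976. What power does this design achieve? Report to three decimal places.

z_β = δ·√(n/(σ₁²+σ₂²)) − z_{α/2}
    = 8.9 · √(124/650) − 1.960
    = 8.9 · 0.43677 − 1.960
    = 3.8873 − 1.960 = 1.9273 → 1.93
Power = Φ(1.93) = 0.973.

Power ≈ 0.973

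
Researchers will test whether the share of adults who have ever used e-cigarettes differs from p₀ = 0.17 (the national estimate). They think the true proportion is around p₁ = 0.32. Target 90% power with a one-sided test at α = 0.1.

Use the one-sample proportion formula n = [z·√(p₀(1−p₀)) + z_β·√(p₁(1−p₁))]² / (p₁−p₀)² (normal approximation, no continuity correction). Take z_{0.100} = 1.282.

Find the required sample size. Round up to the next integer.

n = [z_α·√(p₀q₀) + z_β·√(p₁q₁)]² / (p₁ − p₀)²
  = [1.282·√(0.17·0.83) + 1.282·√(0.32·0.68)]² / (0.15)²
  = [1.282·0.3756 + 1.282·0.4665]² / 0.0225
  = [1.0796]² / 0.0225
  = 51.80
Round up → n = 52.

n = 52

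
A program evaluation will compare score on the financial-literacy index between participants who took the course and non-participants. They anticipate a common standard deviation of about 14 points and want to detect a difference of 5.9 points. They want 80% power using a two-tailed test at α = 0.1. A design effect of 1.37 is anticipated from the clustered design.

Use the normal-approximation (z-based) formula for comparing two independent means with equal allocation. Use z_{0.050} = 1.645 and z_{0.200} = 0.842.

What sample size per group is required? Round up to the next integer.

n = 96 per group

n = (z_{α/2} + z_β)² · (σ₁² + σ₂²) / δ²
  = (1.645 + 0.842)² · (2·14² = 392) / 5.9²
  = 6.1852 · 392 / 34.81
  = 69.65
Design effect: 1.37 × 69.65 = 95.42.
Round up → n = 96 per group.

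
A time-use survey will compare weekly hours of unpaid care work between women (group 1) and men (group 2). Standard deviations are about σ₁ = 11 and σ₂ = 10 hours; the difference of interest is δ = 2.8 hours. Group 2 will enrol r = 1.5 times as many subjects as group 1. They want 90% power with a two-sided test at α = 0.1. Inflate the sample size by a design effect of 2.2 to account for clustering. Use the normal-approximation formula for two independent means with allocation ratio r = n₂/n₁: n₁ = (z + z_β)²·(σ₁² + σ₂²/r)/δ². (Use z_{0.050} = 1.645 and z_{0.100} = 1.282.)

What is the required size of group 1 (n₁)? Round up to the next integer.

n₁ = (z_{α/2} + z_β)² · (σ₁² + σ₂²/r) / δ²
   = (1.645 + 1.282)² · (11² + 10²/1.5) / 2.8²
   = 8.5673 · (121 + 66.6667) / 7.84
   = 8.5673 · 187.6667 / 7.84
   = 205.08
Design effect: 2.2 × 205.08 = 451.17.
Round up → n₁ = 452; n₂ = r·n₁ = 1.5 × 452 = 678.

n₁ = 452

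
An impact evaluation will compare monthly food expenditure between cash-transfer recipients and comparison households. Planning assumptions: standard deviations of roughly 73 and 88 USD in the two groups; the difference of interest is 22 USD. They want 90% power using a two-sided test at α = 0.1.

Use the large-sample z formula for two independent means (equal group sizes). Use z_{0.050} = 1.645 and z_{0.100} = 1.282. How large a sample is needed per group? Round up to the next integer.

n = 232 per group

n = (z_{α/2} + z_β)² · (σ₁² + σ₂²) / δ²
  = (1.645 + 1.282)² · (73² + 88² = 13073) / 22²
  = 8.5673 · 13073 / 484
  = 231.41
Round up → n = 232 per group.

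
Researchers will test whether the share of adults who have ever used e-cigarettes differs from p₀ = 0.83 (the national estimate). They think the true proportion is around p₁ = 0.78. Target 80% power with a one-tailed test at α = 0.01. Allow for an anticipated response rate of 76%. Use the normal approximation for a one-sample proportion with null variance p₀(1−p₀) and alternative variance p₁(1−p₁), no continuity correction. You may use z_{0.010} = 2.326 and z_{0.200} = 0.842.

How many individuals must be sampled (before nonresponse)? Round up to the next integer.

n = 787

n = [z_α·√(p₀q₀) + z_β·√(p₁q₁)]² / (p₁ − p₀)²
  = [2.326·√(0.83·0.17) + 0.842·√(0.78·0.22)]² / (-0.05)²
  = [2.326·0.3756 + 0.842·0.4142]² / 0.0025
  = [1.2225]² / 0.0025
  = 597.82
Adjust for 76% response: 597.82 / 0.76 = 786.60.
Round up → n = 787.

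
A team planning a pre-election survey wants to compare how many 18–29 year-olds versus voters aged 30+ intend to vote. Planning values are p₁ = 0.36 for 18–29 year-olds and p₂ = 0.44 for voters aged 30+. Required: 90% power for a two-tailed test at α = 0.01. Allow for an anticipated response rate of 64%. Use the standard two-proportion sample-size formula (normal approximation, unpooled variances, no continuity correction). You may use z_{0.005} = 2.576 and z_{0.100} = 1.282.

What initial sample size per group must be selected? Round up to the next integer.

n = 1733 per group

n = (z_{α/2} + z_β)² · [p₁(1−p₁) + p₂(1−p₂)] / (p₁ − p₂)²
  = (2.576 + 1.282)² · (0.36·0.64 + 0.44·0.56) / (-0.08)²
  = (3.858)² · (0.2304 + 0.2464) / 0.0064
  = 14.8842 · 0.4768 / 0.0064
  = 1108.87
Adjust for 64% response: 1108.87 / 0.64 = 1732.61.
Round up → n = 1733 per group.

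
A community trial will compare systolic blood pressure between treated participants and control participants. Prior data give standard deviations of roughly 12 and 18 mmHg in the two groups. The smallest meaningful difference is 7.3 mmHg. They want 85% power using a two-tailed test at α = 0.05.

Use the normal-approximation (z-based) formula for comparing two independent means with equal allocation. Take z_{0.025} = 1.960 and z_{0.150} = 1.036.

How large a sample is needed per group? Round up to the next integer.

n = 79 per group

n = (z_{α/2} + z_β)² · (σ₁² + σ₂²) / δ²
  = (1.960 + 1.036)² · (12² + 18² = 468) / 7.3²
  = 8.9760 · 468 / 53.29
  = 78.83
Round up → n = 79 per group.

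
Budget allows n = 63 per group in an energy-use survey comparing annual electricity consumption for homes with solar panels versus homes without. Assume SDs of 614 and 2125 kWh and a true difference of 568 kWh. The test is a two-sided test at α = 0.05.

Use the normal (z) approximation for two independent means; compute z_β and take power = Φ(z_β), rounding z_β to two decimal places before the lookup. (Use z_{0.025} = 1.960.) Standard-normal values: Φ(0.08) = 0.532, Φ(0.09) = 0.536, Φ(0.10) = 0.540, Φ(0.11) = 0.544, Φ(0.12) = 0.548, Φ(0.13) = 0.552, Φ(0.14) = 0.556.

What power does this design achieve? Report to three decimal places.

z_β = δ·√(n/(σ₁²+σ₂²)) − z_{α/2}
    = 568 · √(63/4892621) − 1.960
    = 568 · 0.00359 − 1.960
    = 2.0382 − 1.960 = 0.0782 → 0.08
Power = Φ(0.08) = 0.532.

Power ≈ 0.532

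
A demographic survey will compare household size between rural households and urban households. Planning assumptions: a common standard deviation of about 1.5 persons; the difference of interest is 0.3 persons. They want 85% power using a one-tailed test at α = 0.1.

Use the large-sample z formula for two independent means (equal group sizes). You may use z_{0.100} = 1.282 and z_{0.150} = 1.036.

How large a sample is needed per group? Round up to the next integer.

n = 269 per group

n = (z_α + z_β)² · (σ₁² + σ₂²) / δ²
  = (1.282 + 1.036)² · (2·1.5² = 4.5) / 0.3²
  = 5.3731 · 4.5 / 0.09
  = 268.66
Round up → n = 269 per group.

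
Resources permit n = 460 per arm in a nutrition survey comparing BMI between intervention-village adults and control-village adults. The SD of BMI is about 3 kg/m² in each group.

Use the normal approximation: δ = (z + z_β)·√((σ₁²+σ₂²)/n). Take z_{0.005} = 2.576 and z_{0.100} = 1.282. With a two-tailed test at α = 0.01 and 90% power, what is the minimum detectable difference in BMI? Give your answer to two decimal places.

δ = (z_{α/2} + z_β) · √((σ₁²+σ₂²)/n)
  = (2.576 + 1.282) · √(18/460)
  = 3.858 · √0.03913
  = 3.858 · 0.1978
  = 0.7632

Minimum detectable difference ≈ 0.76 kg/m²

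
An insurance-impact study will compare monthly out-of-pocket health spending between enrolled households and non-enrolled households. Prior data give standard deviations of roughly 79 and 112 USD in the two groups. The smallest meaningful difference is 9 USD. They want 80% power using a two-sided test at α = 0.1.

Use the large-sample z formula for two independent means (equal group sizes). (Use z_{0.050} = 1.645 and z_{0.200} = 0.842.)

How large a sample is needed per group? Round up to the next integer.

n = 1435 per group

n = (z_{α/2} + z_β)² · (σ₁² + σ₂²) / δ²
  = (1.645 + 0.842)² · (79² + 112² = 18785) / 9²
  = 6.1852 · 18785 / 81
  = 1434.42
Round up → n = 1435 per group.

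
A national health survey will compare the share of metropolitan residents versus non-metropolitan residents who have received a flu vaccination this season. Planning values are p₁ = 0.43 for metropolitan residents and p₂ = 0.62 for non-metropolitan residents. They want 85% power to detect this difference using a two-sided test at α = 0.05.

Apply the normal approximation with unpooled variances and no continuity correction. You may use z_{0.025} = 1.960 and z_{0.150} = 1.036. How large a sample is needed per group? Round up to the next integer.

n = (z_{α/2} + z_β)² · [p₁(1−p₁) + p₂(1−p₂)] / (p₁ − p₂)²
  = (1.960 + 1.036)² · (0.43·0.57 + 0.62·0.38) / (-0.19)²
  = (2.996)² · (0.2451 + 0.2356) / 0.0361
  = 8.9760 · 0.4807 / 0.0361
  = 119.52
Round up → n = 120 per group.

n = 120 per group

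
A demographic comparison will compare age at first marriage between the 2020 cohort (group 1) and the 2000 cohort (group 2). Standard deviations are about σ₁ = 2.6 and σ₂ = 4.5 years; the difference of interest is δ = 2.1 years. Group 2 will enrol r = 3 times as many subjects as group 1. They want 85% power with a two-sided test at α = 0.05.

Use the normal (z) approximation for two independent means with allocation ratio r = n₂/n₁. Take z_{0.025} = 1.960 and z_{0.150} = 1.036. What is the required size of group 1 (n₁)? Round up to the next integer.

n₁ = 28

n₁ = (z_{α/2} + z_β)² · (σ₁² + σ₂²/r) / δ²
   = (1.960 + 1.036)² · (2.6² + 4.5²/3) / 2.1²
   = 8.9760 · (6.76 + 6.75) / 4.41
   = 8.9760 · 13.51 / 4.41
   = 27.50
Round up → n₁ = 28; n₂ = r·n₁ = 3 × 28 = 84.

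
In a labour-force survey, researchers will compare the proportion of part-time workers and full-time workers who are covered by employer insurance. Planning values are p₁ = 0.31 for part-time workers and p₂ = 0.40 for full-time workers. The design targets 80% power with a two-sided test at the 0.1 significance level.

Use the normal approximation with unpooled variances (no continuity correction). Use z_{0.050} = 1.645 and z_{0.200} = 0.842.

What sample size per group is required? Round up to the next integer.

n = 347 per group

n = (z_{α/2} + z_β)² · [p₁(1−p₁) + p₂(1−p₂)] / (p₁ − p₂)²
  = (1.645 + 0.842)² · (0.31·0.69 + 0.40·0.60) / (-0.09)²
  = (2.487)² · (0.2139 + 0.2400) / 0.0081
  = 6.1852 · 0.4539 / 0.0081
  = 346.60
Round up → n = 347 per group.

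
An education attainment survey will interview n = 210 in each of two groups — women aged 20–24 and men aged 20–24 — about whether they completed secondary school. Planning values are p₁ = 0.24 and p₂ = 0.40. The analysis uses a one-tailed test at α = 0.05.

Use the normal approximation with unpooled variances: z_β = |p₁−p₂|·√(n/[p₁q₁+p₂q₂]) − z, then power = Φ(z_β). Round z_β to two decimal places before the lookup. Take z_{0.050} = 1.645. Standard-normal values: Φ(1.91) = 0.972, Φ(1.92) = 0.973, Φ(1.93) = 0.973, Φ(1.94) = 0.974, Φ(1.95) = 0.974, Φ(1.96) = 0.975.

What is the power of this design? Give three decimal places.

z_β = |p₁−p₂|·√(n/[p₁q₁+p₂q₂]) − z_α
    = 0.16 · √(210/0.4224) − 1.645
    = 0.16 · 22.2971 − 1.645
    = 3.5675 − 1.645 = 1.9225 → 1.92
Power = Φ(1.92) = 0.973.

Power ≈ 0.973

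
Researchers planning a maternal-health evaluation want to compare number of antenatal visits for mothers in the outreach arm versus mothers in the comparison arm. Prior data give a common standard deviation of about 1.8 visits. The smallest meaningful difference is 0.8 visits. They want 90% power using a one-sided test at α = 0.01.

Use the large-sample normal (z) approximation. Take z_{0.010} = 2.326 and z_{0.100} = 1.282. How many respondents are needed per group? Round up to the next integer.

n = (z_α + z_β)² · (σ₁² + σ₂²) / δ²
  = (2.326 + 1.282)² · (2·1.8² = 6.48) / 0.8²
  = 13.0177 · 6.48 / 0.64
  = 131.80
Round up → n = 132 per group.

n = 132 per group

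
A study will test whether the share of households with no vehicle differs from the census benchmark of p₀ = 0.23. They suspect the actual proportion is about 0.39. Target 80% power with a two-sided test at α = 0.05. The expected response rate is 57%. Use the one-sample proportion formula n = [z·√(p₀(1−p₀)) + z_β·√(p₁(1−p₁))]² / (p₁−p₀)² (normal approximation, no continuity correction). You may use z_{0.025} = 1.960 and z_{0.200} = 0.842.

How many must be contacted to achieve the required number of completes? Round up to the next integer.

n = [z_{α/2}·√(p₀q₀) + z_β·√(p₁q₁)]² / (p₁ − p₀)²
  = [1.960·√(0.23·0.77) + 0.842·√(0.39·0.61)]² / (0.16)²
  = [1.960·0.4208 + 0.842·0.4877]² / 0.0256
  = [1.2355]² / 0.0256
  = 59.63
Adjust for 57% response: 59.63 / 0.57 = 104.61.
Round up → n = 105.

n = 105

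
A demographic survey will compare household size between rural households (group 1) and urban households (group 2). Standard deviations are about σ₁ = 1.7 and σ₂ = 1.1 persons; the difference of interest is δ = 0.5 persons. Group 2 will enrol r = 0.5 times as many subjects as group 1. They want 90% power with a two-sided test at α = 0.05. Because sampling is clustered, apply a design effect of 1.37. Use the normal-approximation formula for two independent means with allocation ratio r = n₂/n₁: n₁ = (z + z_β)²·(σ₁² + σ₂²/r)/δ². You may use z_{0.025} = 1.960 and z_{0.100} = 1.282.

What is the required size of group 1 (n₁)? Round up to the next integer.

n₁ = 306

n₁ = (z_{α/2} + z_β)² · (σ₁² + σ₂²/r) / δ²
   = (1.960 + 1.282)² · (1.7² + 1.1²/0.5) / 0.5²
   = 10.5106 · (2.89 + 2.42) / 0.25
   = 10.5106 · 5.31 / 0.25
   = 223.24
Design effect: 1.37 × 223.24 = 305.84.
Round up → n₁ = 306; n₂ = r·n₁ = 0.5 × 306 = 153.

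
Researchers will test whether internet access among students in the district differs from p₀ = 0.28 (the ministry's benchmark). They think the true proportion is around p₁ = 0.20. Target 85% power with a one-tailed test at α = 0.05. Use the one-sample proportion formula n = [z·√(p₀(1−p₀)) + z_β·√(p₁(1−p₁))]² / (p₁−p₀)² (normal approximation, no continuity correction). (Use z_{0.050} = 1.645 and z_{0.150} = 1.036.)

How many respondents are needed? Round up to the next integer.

n = 208

n = [z_α·√(p₀q₀) + z_β·√(p₁q₁)]² / (p₁ − p₀)²
  = [1.645·√(0.28·0.72) + 1.036·√(0.20·0.80)]² / (-0.08)²
  = [1.645·0.4490 + 1.036·0.4000]² / 0.0064
  = [1.1530]² / 0.0064
  = 207.72
Round up → n = 208.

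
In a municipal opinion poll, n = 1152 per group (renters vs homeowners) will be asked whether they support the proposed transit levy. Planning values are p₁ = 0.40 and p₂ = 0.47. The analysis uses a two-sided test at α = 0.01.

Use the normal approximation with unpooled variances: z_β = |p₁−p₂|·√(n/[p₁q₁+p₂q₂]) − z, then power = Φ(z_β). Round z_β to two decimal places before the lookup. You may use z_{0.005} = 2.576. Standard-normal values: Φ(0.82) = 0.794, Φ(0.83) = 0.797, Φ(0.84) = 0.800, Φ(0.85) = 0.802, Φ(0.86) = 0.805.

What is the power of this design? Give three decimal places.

Power ≈ 0.794

z_β = |p₁−p₂|·√(n/[p₁q₁+p₂q₂]) − z_{α/2}
    = 0.07 · √(1152/0.4891) − 2.576
    = 0.07 · 48.5319 − 2.576
    = 3.3972 − 2.576 = 0.8212 → 0.82
Power = Φ(0.82) = 0.794.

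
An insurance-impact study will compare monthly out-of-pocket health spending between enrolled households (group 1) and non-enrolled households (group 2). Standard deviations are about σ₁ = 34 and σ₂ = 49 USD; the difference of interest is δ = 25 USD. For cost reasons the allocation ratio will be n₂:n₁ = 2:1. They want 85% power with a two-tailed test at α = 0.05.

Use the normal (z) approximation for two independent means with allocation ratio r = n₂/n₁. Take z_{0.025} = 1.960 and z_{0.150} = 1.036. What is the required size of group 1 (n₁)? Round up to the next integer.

n₁ = (z_{α/2} + z_β)² · (σ₁² + σ₂²/r) / δ²
   = (1.960 + 1.036)² · (34² + 49²/2) / 25²
   = 8.9760 · (1156 + 1200.5) / 625
   = 8.9760 · 2356.5 / 625
   = 33.84
Round up → n₁ = 34; n₂ = r·n₁ = 2 × 34 = 68.

n₁ = 34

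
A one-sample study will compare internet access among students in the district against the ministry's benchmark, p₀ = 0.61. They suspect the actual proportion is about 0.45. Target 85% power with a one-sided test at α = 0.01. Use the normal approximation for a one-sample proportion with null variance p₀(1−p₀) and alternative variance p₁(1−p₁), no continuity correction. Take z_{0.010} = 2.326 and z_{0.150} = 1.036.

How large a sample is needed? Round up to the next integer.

n = 107

n = [z_α·√(p₀q₀) + z_β·√(p₁q₁)]² / (p₁ − p₀)²
  = [2.326·√(0.61·0.39) + 1.036·√(0.45·0.55)]² / (-0.16)²
  = [2.326·0.4877 + 1.036·0.4975]² / 0.0256
  = [1.6499]² / 0.0256
  = 106.34
Round up → n = 107.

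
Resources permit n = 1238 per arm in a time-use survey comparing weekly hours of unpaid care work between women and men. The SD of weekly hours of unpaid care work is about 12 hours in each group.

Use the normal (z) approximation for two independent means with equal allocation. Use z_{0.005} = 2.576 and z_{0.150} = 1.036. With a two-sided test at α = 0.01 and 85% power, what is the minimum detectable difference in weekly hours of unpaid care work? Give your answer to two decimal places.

δ = (z_{α/2} + z_β) · √((σ₁²+σ₂²)/n)
  = (2.576 + 1.036) · √(288/1238)
  = 3.612 · √0.23263
  = 3.612 · 0.4823
  = 1.7421

Minimum detectable difference ≈ 1.74 hours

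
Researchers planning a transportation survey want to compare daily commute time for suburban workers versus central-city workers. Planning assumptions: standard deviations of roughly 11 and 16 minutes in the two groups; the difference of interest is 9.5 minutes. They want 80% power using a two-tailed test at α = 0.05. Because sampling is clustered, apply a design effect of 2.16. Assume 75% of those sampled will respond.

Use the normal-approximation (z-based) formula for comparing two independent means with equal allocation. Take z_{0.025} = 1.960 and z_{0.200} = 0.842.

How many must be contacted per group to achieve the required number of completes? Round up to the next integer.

n = 95 per group

n = (z_{α/2} + z_β)² · (σ₁² + σ₂²) / δ²
  = (1.960 + 0.842)² · (11² + 16² = 377) / 9.5²
  = 7.8512 · 377 / 90.25
  = 32.80
Design effect: 2.16 × 32.80 = 70.84.
Adjust for 75% response: 70.84 / 0.75 = 94.45.
Round up → n = 95 per group.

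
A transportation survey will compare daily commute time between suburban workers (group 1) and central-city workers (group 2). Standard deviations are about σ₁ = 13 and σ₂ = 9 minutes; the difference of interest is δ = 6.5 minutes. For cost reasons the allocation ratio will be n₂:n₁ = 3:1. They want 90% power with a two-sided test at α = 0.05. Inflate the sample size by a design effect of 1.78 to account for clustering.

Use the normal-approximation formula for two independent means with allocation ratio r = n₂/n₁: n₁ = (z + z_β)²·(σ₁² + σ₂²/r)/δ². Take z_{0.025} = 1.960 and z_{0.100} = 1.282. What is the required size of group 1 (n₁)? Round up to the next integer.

n₁ = 87

n₁ = (z_{α/2} + z_β)² · (σ₁² + σ₂²/r) / δ²
   = (1.960 + 1.282)² · (13² + 9²/3) / 6.5²
   = 10.5106 · (169 + 27) / 42.25
   = 10.5106 · 196 / 42.25
   = 48.76
Design effect: 1.78 × 48.76 = 86.79.
Round up → n₁ = 87; n₂ = r·n₁ = 3 × 87 = 261.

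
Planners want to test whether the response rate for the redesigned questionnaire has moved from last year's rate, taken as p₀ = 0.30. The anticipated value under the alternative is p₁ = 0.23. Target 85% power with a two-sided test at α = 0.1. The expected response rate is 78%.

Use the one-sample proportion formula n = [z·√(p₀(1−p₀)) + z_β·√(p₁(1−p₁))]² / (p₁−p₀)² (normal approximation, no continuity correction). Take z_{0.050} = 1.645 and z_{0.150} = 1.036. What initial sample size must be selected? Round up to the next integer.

n = 371

n = [z_{α/2}·√(p₀q₀) + z_β·√(p₁q₁)]² / (p₁ − p₀)²
  = [1.645·√(0.30·0.70) + 1.036·√(0.23·0.77)]² / (-0.07)²
  = [1.645·0.4583 + 1.036·0.4208]² / 0.0049
  = [1.1898]² / 0.0049
  = 288.91
Adjust for 78% response: 288.91 / 0.78 = 370.40.
Round up → n = 371.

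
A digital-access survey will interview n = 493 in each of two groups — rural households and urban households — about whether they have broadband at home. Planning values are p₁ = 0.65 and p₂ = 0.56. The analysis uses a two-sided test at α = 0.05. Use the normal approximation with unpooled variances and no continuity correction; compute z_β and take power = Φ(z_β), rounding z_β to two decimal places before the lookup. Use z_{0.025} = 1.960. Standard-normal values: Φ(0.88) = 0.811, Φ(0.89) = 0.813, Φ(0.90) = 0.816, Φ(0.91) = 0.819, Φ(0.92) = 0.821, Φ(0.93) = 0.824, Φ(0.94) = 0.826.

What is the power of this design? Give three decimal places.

z_β = |p₁−p₂|·√(n/[p₁q₁+p₂q₂]) − z_{α/2}
    = 0.09 · √(493/0.4739) − 1.960
    = 0.09 · 32.2537 − 1.960
    = 2.9028 − 1.960 = 0.9428 → 0.94
Power = Φ(0.94) = 0.826.

Power ≈ 0.826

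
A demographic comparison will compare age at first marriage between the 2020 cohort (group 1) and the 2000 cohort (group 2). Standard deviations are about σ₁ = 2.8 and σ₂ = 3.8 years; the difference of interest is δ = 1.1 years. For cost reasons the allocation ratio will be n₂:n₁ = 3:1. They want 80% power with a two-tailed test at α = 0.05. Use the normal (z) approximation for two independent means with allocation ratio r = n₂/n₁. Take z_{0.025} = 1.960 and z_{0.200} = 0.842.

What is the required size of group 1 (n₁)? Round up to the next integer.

n₁ = (z_{α/2} + z_β)² · (σ₁² + σ₂²/r) / δ²
   = (1.960 + 0.842)² · (2.8² + 3.8²/3) / 1.1²
   = 7.8512 · (7.84 + 4.8133) / 1.21
   = 7.8512 · 12.6533 / 1.21
   = 82.10
Round up → n₁ = 83; n₂ = r·n₁ = 3 × 83 = 249.

n₁ = 83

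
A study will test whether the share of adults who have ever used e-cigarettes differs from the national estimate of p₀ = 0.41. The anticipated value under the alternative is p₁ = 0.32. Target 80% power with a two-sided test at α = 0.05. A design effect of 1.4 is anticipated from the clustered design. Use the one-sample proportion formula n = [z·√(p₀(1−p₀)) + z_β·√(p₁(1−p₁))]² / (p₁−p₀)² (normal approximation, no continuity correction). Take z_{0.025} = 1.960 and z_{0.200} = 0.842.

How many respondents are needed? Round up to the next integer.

n = 319

n = [z_{α/2}·√(p₀q₀) + z_β·√(p₁q₁)]² / (p₁ − p₀)²
  = [1.960·√(0.41·0.59) + 0.842·√(0.32·0.68)]² / (-0.09)²
  = [1.960·0.4918 + 0.842·0.4665]² / 0.0081
  = [1.3568]² / 0.0081
  = 227.26
Design effect: 1.4 × 227.26 = 318.17.
Round up → n = 319.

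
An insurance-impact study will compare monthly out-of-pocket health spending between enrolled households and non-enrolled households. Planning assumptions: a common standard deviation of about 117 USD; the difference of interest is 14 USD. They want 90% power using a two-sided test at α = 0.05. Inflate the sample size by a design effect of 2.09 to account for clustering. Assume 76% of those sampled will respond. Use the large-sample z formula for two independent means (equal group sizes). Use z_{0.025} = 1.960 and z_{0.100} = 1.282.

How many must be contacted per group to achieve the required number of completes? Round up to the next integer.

n = 4038 per group

n = (z_{α/2} + z_β)² · (σ₁² + σ₂²) / δ²
  = (1.960 + 1.282)² · (2·117² = 27378) / 14²
  = 10.5106 · 27378 / 196
  = 1468.15
Design effect: 2.09 × 1468.15 = 3068.44.
Adjust for 76% response: 3068.44 / 0.76 = 4037.42.
Round up → n = 4038 per group.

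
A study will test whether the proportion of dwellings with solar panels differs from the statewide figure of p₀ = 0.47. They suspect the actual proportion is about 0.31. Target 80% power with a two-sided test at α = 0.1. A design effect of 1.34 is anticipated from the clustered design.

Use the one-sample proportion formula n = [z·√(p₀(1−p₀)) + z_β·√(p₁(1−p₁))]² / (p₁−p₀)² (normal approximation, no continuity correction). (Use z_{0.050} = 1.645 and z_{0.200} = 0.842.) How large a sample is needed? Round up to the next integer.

n = 77

n = [z_{α/2}·√(p₀q₀) + z_β·√(p₁q₁)]² / (p₁ − p₀)²
  = [1.645·√(0.47·0.53) + 0.842·√(0.31·0.69)]² / (-0.16)²
  = [1.645·0.4991 + 0.842·0.4625]² / 0.0256
  = [1.2104]² / 0.0256
  = 57.23
Design effect: 1.34 × 57.23 = 76.69.
Round up → n = 77.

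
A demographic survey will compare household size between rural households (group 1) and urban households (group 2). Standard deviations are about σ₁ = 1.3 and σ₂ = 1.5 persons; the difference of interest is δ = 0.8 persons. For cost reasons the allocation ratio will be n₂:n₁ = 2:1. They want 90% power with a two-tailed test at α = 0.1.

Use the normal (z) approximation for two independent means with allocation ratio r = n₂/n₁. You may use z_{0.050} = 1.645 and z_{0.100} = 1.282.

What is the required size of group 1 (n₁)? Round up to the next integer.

n₁ = (z_{α/2} + z_β)² · (σ₁² + σ₂²/r) / δ²
   = (1.645 + 1.282)² · (1.3² + 1.5²/2) / 0.8²
   = 8.5673 · (1.69 + 1.125) / 0.64
   = 8.5673 · 2.815 / 0.64
   = 37.68
Round up → n₁ = 38; n₂ = r·n₁ = 2 × 38 = 76.

n₁ = 38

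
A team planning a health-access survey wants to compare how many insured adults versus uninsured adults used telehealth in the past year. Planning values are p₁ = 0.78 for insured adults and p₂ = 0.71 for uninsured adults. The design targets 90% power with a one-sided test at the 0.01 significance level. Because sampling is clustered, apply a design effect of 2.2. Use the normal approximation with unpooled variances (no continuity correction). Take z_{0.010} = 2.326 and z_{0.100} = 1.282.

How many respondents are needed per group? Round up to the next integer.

n = (z_α + z_β)² · [p₁(1−p₁) + p₂(1−p₂)] / (p₁ − p₂)²
  = (2.326 + 1.282)² · (0.78·0.22 + 0.71·0.29) / (0.07)²
  = (3.608)² · (0.1716 + 0.2059) / 0.0049
  = 13.0177 · 0.3775 / 0.0049
  = 1002.89
Design effect: 2.2 × 1002.89 = 2206.36.
Round up → n = 2207 per group.

n = 2207 per group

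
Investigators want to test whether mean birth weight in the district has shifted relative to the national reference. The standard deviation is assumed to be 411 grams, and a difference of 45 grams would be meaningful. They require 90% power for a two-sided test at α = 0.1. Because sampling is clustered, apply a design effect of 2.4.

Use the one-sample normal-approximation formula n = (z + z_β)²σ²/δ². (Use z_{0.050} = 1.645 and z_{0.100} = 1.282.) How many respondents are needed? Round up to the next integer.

n = (z_{α/2} + z_β)² · σ² / δ²
  = (1.645 + 1.282)² · 411² / 45²
  = 8.5673 · 168921 / 2025
  = 714.67
Design effect: 2.4 × 714.67 = 1715.20.
Round up → n = 1716.

n = 1716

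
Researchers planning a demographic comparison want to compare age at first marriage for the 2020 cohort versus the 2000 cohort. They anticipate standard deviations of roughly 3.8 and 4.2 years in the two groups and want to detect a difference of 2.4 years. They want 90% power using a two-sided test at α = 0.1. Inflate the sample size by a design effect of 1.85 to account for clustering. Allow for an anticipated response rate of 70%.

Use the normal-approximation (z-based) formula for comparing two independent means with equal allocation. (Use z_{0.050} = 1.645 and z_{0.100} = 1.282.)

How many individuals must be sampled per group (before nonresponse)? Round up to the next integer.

n = 127 per group

n = (z_{α/2} + z_β)² · (σ₁² + σ₂²) / δ²
  = (1.645 + 1.282)² · (3.8² + 4.2² = 32.08) / 2.4²
  = 8.5673 · 32.08 / 5.76
  = 47.72
Design effect: 1.85 × 47.72 = 88.27.
Adjust for 70% response: 88.27 / 0.70 = 126.10.
Round up → n = 127 per group.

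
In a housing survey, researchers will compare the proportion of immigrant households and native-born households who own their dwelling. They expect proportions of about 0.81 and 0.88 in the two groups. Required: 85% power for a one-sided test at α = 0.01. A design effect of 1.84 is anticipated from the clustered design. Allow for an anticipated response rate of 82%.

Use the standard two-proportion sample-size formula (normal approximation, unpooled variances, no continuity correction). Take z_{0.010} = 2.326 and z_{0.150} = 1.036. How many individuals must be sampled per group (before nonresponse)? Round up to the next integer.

n = (z_α + z_β)² · [p₁(1−p₁) + p₂(1−p₂)] / (p₁ − p₂)²
  = (2.326 + 1.036)² · (0.81·0.19 + 0.88·0.12) / (-0.07)²
  = (3.362)² · (0.1539 + 0.1056) / 0.0049
  = 11.3030 · 0.2595 / 0.0049
  = 598.60
Design effect: 1.84 × 598.60 = 1101.42.
Adjust for 82% response: 1101.42 / 0.82 = 1343.20.
Round up → n = 1344 per group.

n = 1344 per group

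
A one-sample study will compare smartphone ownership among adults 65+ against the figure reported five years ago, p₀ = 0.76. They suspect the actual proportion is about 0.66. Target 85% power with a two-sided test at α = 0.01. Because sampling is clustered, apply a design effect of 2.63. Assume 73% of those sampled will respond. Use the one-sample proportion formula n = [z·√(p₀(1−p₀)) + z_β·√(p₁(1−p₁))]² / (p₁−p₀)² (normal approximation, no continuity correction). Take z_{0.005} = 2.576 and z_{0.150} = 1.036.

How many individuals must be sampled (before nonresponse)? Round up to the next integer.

n = [z_{α/2}·√(p₀q₀) + z_β·√(p₁q₁)]² / (p₁ − p₀)²
  = [2.576·√(0.76·0.24) + 1.036·√(0.66·0.34)]² / (-0.10)²
  = [2.576·0.4271 + 1.036·0.4737]² / 0.0100
  = [1.5909]² / 0.0100
  = 253.11
Design effect: 2.63 × 253.11 = 665.67.
Adjust for 73% response: 665.67 / 0.73 = 911.87.
Round up → n = 912.

n = 912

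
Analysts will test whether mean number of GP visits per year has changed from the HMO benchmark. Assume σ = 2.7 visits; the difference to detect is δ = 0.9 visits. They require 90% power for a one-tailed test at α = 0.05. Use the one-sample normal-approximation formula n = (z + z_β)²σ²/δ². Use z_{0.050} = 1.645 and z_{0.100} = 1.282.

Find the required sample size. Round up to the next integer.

n = 78

n = (z_α + z_β)² · σ² / δ²
  = (1.645 + 1.282)² · 2.7² / 0.9²
  = 8.5673 · 7.29 / 0.81
  = 77.11
Round up → n = 78.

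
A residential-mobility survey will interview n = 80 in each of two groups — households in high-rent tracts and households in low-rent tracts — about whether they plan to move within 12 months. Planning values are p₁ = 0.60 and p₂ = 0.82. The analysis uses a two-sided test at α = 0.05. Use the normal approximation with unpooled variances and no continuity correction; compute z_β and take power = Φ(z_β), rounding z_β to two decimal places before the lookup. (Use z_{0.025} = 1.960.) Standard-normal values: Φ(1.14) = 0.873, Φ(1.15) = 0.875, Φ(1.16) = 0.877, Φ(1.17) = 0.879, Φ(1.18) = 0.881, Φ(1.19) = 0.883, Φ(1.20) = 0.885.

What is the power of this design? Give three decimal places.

z_β = |p₁−p₂|·√(n/[p₁q₁+p₂q₂]) − z_{α/2}
    = 0.22 · √(80/0.3876) − 1.960
    = 0.22 · 14.3666 − 1.960
    = 3.1606 − 1.960 = 1.2006 → 1.20
Power = Φ(1.20) = 0.885.

Power ≈ 0.885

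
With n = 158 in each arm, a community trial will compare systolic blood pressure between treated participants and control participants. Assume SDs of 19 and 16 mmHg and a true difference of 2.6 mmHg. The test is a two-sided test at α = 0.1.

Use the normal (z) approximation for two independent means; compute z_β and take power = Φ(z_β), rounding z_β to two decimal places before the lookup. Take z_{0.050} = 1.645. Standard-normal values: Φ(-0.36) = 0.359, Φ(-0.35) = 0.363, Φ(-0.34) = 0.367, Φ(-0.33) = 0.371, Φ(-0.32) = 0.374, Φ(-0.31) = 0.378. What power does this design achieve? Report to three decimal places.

z_β = δ·√(n/(σ₁²+σ₂²)) − z_{α/2}
    = 2.6 · √(158/617) − 1.645
    = 2.6 · 0.50604 − 1.645
    = 1.3157 − 1.645 = -0.3293 → -0.33
Power = Φ(-0.33) = 0.371.

Power ≈ 0.371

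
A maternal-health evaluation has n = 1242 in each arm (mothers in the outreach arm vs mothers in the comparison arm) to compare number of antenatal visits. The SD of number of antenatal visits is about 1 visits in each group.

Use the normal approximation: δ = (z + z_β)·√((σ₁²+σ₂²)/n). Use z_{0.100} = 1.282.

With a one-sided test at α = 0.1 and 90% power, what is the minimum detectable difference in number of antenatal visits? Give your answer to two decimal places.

δ = (z_α + z_β) · √((σ₁²+σ₂²)/n)
  = (1.282 + 1.282) · √(2/1242)
  = 2.564 · √0.00161
  = 2.564 · 0.0401
  = 0.1029

Minimum detectable difference ≈ 0.10 visits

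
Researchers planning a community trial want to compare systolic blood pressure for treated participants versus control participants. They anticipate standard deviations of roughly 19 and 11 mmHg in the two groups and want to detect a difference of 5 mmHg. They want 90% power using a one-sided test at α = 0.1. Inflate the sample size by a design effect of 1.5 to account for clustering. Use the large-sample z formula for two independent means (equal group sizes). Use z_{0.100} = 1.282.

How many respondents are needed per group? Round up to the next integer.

n = 191 per group

n = (z_α + z_β)² · (σ₁² + σ₂²) / δ²
  = (1.282 + 1.282)² · (19² + 11² = 482) / 5²
  = 6.5741 · 482 / 25
  = 126.75
Design effect: 1.5 × 126.75 = 190.12.
Round up → n = 191 per group.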